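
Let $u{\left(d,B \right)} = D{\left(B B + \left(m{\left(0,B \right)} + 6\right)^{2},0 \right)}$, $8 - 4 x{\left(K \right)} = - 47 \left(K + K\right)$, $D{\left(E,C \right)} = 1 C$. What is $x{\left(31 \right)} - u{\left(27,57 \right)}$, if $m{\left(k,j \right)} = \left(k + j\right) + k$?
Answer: $\frac{1461}{2} \approx 730.5$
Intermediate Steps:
$m{\left(k,j \right)} = j + 2 k$ ($m{\left(k,j \right)} = \left(j + k\right) + k = j + 2 k$)
$D{\left(E,C \right)} = C$
$x{\left(K \right)} = 2 + \frac{47 K}{2}$ ($x{\left(K \right)} = 2 - \frac{\left(-47\right) \left(K + K\right)}{4} = 2 - \frac{\left(-47\right) 2 K}{4} = 2 - \frac{\left(-94\right) K}{4} = 2 + \frac{47 K}{2}$)
$u{\left(d,B \right)} = 0$
$x{\left(31 \right)} - u{\left(27,57 \right)} = \left(2 + \frac{47}{2} \cdot 31\right) - 0 = \left(2 + \frac{1457}{2}\right) + 0 = \frac{1461}{2} + 0 = \frac{1461}{2}$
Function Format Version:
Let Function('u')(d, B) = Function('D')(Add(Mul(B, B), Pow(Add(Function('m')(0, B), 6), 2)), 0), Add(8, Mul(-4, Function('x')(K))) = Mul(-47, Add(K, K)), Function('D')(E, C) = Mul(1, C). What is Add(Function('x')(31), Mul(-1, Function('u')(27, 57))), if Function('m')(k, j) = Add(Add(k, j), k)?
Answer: Rational(1461, 2) ≈ 730.50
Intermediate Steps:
Function('m')(k, j) = Add(j, Mul(2, k)) (Function('m')(k, j) = Add(Add(j, k), k) = Add(j, Mul(2, k)))
Function('D')(E, C) = C
Function('x')(K) = Add(2, Mul(Rational(47, 2), K)) (Function('x')(K) = Add(2, Mul(Rational(-1, 4), Mul(-47, Add(K, K)))) = Add(2, Mul(Rational(-1, 4), Mul(-47, Mul(2, K)))) = Add(2, Mul(Rational(-1, 4), Mul(-94, K))) = Add(2, Mul(Rational(47, 2), K)))
Function('u')(d, B) = 0
Add(Function('x')(31), Mul(-1, Function('u')(27, 57))) = Add(Add(2, Mul(Rational(47, 2), 31)), Mul(-1, 0)) = Add(Add(2, Rational(1457, 2)), 0) = Add(Rational(1461, 2), 0) = Rational(1461, 2)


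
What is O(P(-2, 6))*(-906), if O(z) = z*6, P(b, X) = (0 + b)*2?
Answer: 21744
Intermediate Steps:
P(b, X) = 2*b (P(b, X) = b*2 = 2*b)
O(z) = 6*z
O(P(-2, 6))*(-906) = (6*(2*(-2)))*(-906) = (6*(-4))*(-906) = -24*(-906) = 21744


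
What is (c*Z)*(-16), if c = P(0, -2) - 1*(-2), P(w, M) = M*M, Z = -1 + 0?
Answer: 96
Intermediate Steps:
Z = -1
P(w, M) = M²
c = 6 (c = (-2)² - 1*(-2) = 4 + 2 = 6)
(c*Z)*(-16) = (6*(-1))*(-16) = -6*(-16) = 96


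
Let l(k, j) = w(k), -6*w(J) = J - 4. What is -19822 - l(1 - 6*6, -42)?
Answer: -39657/2 ≈ -19829.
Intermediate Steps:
w(J) = ⅔ - J/6 (w(J) = -(J - 4)/6 = -(-4 + J)/6 = ⅔ - J/6)
l(k, j) = ⅔ - k/6
-19822 - l(1 - 6*6, -42) = -19822 - (⅔ - (1 - 6*6)/6) = -19822 - (⅔ - (1 - 36)/6) = -19822 - (⅔ - ⅙*(-35)) = -19822 - (⅔ + 35/6) = -19822 - 1*13/2 = -19822 - 13/2 = -39657/2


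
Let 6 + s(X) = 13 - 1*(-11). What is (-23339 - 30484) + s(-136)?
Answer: -53805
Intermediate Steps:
s(X) = 18 (s(X) = -6 + (13 - 1*(-11)) = -6 + (13 + 11) = -6 + 24 = 18)
(-23339 - 30484) + s(-136) = (-23339 - 30484) + 18 = -53823 + 18 = -53805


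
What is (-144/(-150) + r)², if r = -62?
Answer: 2328676/625 ≈ 3725.9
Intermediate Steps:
(-144/(-150) + r)² = (-144/(-150) - 62)² = (-144*(-1/150) - 62)² = (24/25 - 62)² = (-1526/25)² = 2328676/625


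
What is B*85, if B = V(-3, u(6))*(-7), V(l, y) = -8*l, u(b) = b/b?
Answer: -14280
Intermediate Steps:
u(b) = 1
B = -168 (B = -8*(-3)*(-7) = 24*(-7) = -168)
B*85 = -168*85 = -14280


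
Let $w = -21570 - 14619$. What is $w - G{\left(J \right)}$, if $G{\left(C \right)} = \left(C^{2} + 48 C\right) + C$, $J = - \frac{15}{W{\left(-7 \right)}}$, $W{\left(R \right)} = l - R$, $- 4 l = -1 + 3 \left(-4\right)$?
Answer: $- \frac{60716769}{1681} \approx -36119.0$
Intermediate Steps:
$l = \frac{13}{4}$ ($l = - \frac{-1 + 3 \left(-4\right)}{4} = - \frac{-1 - 12}{4} = \left(- \frac{1}{4}\right) \left(-13\right) = \frac{13}{4} \approx 3.25$)
$W{\left(R \right)} = \frac{13}{4} - R$
$J = - \frac{60}{41}$ ($J = - \frac{15}{\frac{13}{4} - -7} = - \frac{15}{\frac{13}{4} + 7} = - \frac{15}{\frac{41}{4}} = \left(-15\right) \frac{4}{41} = - \frac{60}{41} \approx -1.4634$)
$G{\left(C \right)} = C^{2} + 49 C$
$w = -36189$
$w - G{\left(J \right)} = -36189 - - \frac{60 \left(49 - \frac{60}{41}\right)}{41} = -36189 - \left(- \frac{60}{41}\right) \frac{1949}{41} = -36189 - - \frac{116940}{1681} = -36189 + \frac{116940}{1681} = - \frac{60716769}{1681}$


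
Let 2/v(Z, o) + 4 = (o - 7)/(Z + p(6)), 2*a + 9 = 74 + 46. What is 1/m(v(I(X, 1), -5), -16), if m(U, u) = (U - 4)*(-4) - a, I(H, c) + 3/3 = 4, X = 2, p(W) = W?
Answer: -1/38 ≈ -0.026316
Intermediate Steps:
I(H, c) = 3 (I(H, c) = -1 + 4 = 3)
a = 111/2 (a = -9/2 + (74 + 46)/2 = -9/2 + (½)*120 = -9/2 + 60 = 111/2 ≈ 55.500)
v(Z, o) = 2/(-4 + (-7 + o)/(6 + Z)) (v(Z, o) = 2/(-4 + (o - 7)/(Z + 6)) = 2/(-4 + (-7 + o)/(6 + Z)))
m(U, u) = -79/2 - 4*U (m(U, u) = (U - 4)*(-4) - 1*111/2 = (-4 + U)*(-4) - 111/2 = (16 - 4*U) - 111/2 = -79/2 - 4*U)
1/m(v(I(X, 1), -5), -16) = 1/(-79/2 - 8*(6 + 3)/(-31 - 5 - 4*3)) = 1/(-79/2 - 8*9/(-31 - 5 - 12)) = 1/(-79/2 - 8*9/(-48)) = 1/(-79/2 - 8*(-1)*9/48) = 1/(-79/2 - 4*(-3/8)) = 1/(-79/2 + 3/2) = 1/(-38) = -1/38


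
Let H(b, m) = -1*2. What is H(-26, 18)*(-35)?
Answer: 70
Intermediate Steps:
H(b, m) = -2
H(-26, 18)*(-35) = -2*(-35) = 70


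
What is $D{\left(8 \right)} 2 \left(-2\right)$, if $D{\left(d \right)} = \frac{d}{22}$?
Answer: $- \frac{16}{11} \approx -1.4545$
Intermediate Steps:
$D{\left(d \right)} = \frac{d}{22}$ ($D{\left(d \right)} = d \frac{1}{22} = \frac{d}{22}$)
$D{\left(8 \right)} 2 \left(-2\right) = \frac{1}{22} \cdot 8 \cdot 2 \left(-2\right) = \frac{4}{11} \left(-4\right) = - \frac{16}{11}$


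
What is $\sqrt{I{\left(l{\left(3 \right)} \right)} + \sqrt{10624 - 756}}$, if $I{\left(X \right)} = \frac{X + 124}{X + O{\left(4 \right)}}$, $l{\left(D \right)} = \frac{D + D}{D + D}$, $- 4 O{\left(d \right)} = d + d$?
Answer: $\sqrt{-125 + 2 \sqrt{2467}} \approx 5.0658 i$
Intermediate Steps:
$O{\left(d \right)} = - \frac{d}{2}$ ($O{\left(d \right)} = - \frac{d + d}{4} = - \frac{2 d}{4} = - \frac{d}{2}$)
$l{\left(D \right)} = 1$ ($l{\left(D \right)} = \frac{2 D}{2 D} = 2 D \frac{1}{2 D} = 1$)
$I{\left(X \right)} = \frac{124 + X}{-2 + X}$ ($I{\left(X \right)} = \frac{X + 124}{X - 2} = \frac{124 + X}{X - 2} = \frac{124 + X}{-2 + X}$)
$\sqrt{I{\left(l{\left(3 \right)} \right)} + \sqrt{10624 - 756}} = \sqrt{\frac{124 + 1}{-2 + 1} + \sqrt{10624 - 756}} = \sqrt{\frac{1}{-1} \cdot 125 + \sqrt{9868}} = \sqrt{\left(-1\right) 125 + 2 \sqrt{2467}} = \sqrt{-125 + 2 \sqrt{2467}}$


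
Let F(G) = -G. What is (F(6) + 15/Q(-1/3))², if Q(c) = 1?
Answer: 81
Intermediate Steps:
(F(6) + 15/Q(-1/3))² = (-1*6 + 15/1)² = (-6 + 15*1)² = (-6 + 15)² = 9² = 81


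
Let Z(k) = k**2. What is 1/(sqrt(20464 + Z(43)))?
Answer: sqrt(22313)/22313 ≈ 0.0066945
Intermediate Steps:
1/(sqrt(20464 + Z(43))) = 1/(sqrt(20464 + 43**2)) = 1/(sqrt(20464 + 1849)) = 1/(sqrt(22313)) = sqrt(22313)/22313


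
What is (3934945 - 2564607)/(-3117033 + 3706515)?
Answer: 685169/294741 ≈ 2.3246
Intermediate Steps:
(3934945 - 2564607)/(-3117033 + 3706515) = 1370338/589482 = 1370338*(1/589482) = 685169/294741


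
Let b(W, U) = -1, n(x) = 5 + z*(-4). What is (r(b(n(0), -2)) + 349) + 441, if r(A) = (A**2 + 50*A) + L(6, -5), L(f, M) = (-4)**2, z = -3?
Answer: 757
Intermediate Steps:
L(f, M) = 16
n(x) = 17 (n(x) = 5 - 3*(-4) = 5 + 12 = 17)
r(A) = 16 + A**2 + 50*A (r(A) = (A**2 + 50*A) + 16 = 16 + A**2 + 50*A)
(r(b(n(0), -2)) + 349) + 441 = ((16 + (-1)**2 + 50*(-1)) + 349) + 441 = ((16 + 1 - 50) + 349) + 441 = (-33 + 349) + 441 = 316 + 441 = 757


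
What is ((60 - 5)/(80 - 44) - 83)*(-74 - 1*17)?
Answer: 266903/36 ≈ 7414.0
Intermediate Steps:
((60 - 5)/(80 - 44) - 83)*(-74 - 1*17) = (55/36 - 83)*(-74 - 17) = (55*(1/36) - 83)*(-91) = (55/36 - 83)*(-91) = -2933/36*(-91) = 266903/36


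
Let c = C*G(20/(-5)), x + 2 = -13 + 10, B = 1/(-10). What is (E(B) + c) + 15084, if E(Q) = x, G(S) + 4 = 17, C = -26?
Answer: 14741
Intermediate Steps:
B = -⅒ ≈ -0.10000
x = -5 (x = -2 + (-13 + 10) = -2 - 3 = -5)
G(S) = 13 (G(S) = -4 + 17 = 13)
E(Q) = -5
c = -338 (c = -26*13 = -338)
(E(B) + c) + 15084 = (-5 - 338) + 15084 = -343 + 15084 = 14741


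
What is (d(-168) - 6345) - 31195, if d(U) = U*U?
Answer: -9316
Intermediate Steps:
d(U) = U**2
(d(-168) - 6345) - 31195 = ((-168)**2 - 6345) - 31195 = (28224 - 6345) - 31195 = 21879 - 31195 = -9316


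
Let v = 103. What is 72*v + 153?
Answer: 7569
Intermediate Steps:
72*v + 153 = 72*103 + 153 = 7416 + 153 = 7569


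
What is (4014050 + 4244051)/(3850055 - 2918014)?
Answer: 8258101/932041 ≈ 8.8602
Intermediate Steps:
(4014050 + 4244051)/(3850055 - 2918014) = 8258101/932041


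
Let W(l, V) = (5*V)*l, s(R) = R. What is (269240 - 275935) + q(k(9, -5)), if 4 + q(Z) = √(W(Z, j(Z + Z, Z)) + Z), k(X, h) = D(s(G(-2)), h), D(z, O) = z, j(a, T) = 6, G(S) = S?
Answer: -6699 + I*√62 ≈ -6699.0 + 7.874*I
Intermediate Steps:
k(X, h) = -2
W(l, V) = 5*V*l
q(Z) = -4 + √31*√Z (q(Z) = -4 + √(5*6*Z + Z) = -4 + √(30*Z + Z) = -4 + √(31*Z) = -4 + √31*√Z)
(269240 - 275935) + q(k(9, -5)) = (269240 - 275935) + (-4 + √31*√(-2)) = -6695 + (-4 + √31*(I*√2)) = -6695 + (-4 + I*√62) = -6699 + I*√62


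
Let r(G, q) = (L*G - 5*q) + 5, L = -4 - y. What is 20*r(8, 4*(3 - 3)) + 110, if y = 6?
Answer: -1390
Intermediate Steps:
L = -10 (L = -4 - 1*6 = -4 - 6 = -10)
r(G, q) = 5 - 10*G - 5*q (r(G, q) = (-10*G - 5*q) + 5 = 5 - 10*G - 5*q)
20*r(8, 4*(3 - 3)) + 110 = 20*(5 - 10*8 - 20*(3 - 3)) + 110 = 20*(5 - 80 - 20*0) + 110 = 20*(5 - 80 - 5*0) + 110 = 20*(5 - 80 + 0) + 110 = 20*(-75) + 110 = -1500 + 110 = -1390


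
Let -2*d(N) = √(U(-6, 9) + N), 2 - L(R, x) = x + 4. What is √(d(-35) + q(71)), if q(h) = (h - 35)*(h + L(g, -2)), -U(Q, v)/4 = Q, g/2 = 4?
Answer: √(10224 - 2*I*√11)/2 ≈ 50.557 - 0.0164*I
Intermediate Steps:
g = 8 (g = 2*4 = 8)
L(R, x) = -2 - x (L(R, x) = 2 - (x + 4) = 2 - (4 + x) = 2 + (-4 - x) = -2 - x)
U(Q, v) = -4*Q
q(h) = h*(-35 + h) (q(h) = (h - 35)*(h + (-2 - 1*(-2))) = (-35 + h)*(h + (-2 + 2)) = (-35 + h)*(h + 0) = (-35 + h)*h = h*(-35 + h))
d(N) = -√(24 + N)/2 (d(N) = -√(-4*(-6) + N)/2 = -√(24 + N)/2)
√(d(-35) + q(71)) = √(-√(24 - 35)/2 + 71*(-35 + 71)) = √(-I*√11/2 + 71*36) = √(-I*√11/2 + 2556) = √(2556 - I*√11/2)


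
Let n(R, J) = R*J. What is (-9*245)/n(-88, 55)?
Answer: 441/968 ≈ 0.45558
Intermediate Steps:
n(R, J) = J*R
(-9*245)/n(-88, 55) = (-9*245)/((55*(-88))) = -2205/(-4840) = -2205*(-1/4840) = 441/968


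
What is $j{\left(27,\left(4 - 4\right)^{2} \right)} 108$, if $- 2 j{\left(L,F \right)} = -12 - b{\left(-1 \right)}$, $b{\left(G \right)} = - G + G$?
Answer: $648$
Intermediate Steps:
$b{\left(G \right)} = 0$
$j{\left(L,F \right)} = 6$ ($j{\left(L,F \right)} = - \frac{-12 - 0}{2} = - \frac{-12 + 0}{2} = \left(- \frac{1}{2}\right) \left(-12\right) = 6$)
$j{\left(27,\left(4 - 4\right)^{2} \right)} 108 = 6 \cdot 108 = 648$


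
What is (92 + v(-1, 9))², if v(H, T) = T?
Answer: 10201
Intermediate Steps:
(92 + v(-1, 9))² = (92 + 9)² = 101² = 10201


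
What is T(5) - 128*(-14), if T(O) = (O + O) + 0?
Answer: 1802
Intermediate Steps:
T(O) = 2*O (T(O) = 2*O + 0 = 2*O)
T(5) - 128*(-14) = 2*5 - 128*(-14) = 10 + 1792 = 1802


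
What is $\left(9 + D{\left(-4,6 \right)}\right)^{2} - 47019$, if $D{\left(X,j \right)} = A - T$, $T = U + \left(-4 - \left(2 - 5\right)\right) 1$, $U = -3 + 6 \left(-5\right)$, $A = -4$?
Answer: $-45498$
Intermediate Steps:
$U = -33$ ($U = -3 - 30 = -33$)
$T = -34$ ($T = -33 + \left(-4 - \left(2 - 5\right)\right) 1 = -33 + \left(-4 - -3\right) 1 = -33 + \left(-4 + 3\right) 1 = -33 - 1 = -34$)
$D{\left(X,j \right)} = 30$ ($D{\left(X,j \right)} = -4 - -34 = -4 + 34 = 30$)
$\left(9 + D{\left(-4,6 \right)}\right)^{2} - 47019 = \left(9 + 30\right)^{2} - 47019 = 39^{2} - 47019 = 1521 - 47019 = -45498$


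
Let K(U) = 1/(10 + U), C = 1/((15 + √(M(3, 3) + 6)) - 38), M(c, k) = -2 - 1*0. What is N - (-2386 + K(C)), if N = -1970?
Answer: 86923/209 ≈ 415.90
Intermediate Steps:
M(c, k) = -2 (M(c, k) = -2 + 0 = -2)
C = -1/21 (C = 1/((15 + √(-2 + 6)) - 38) = 1/((15 + √4) - 38) = 1/((15 + 2) - 38) = 1/(17 - 38) = 1/(-21) = -1/21 ≈ -0.047619)
N - (-2386 + K(C)) = -1970 - (-2386 + 1/(10 - 1/21)) = -1970 - (-2386 + 1/(209/21)) = -1970 - (-2386 + 21/209) = -1970 - 1*(-498653/209) = -1970 + 498653/209 = 86923/209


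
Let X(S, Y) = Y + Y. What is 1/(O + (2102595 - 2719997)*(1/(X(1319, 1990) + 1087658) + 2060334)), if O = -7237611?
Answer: -545819/694315374010094602 ≈ -7.8613e-13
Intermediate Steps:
X(S, Y) = 2*Y
1/(O + (2102595 - 2719997)*(1/(X(1319, 1990) + 1087658) + 2060334)) = 1/(-7237611 + (2102595 - 2719997)*(1/(2*1990 + 1087658) + 2060334)) = 1/(-7237611 - 617402*(1/(3980 + 1087658) + 2060334)) = 1/(-7237611 - 617402*(1/1091638 + 2060334)) = 1/(-7237611 - 617402*2249138887093/1091638) = 1/(-7237611 - 694311423584496193/545819) = 1/(-694315374010094602/545819) = -545819/694315374010094602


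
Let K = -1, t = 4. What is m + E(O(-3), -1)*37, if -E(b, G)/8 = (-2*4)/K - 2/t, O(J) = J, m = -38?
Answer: -2258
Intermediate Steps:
E(b, G) = -60 (E(b, G) = -8*(-2*4/(-1) - 2/4) = -8*(-8*(-1) - 2*1/4) = -8*(8 - 1/2) = -8*15/2 = -60)
m + E(O(-3), -1)*37 = -38 - 60*37 = -38 - 2220 = -2258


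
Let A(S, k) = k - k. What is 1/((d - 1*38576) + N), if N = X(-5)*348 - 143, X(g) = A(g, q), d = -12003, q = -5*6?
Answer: -1/50722 ≈ -1.9715e-5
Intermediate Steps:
q = -30
A(S, k) = 0
X(g) = 0
N = -143 (N = 0*348 - 143 = 0 - 143 = -143)
1/((d - 1*38576) + N) = 1/((-12003 - 1*38576) - 143) = 1/((-12003 - 38576) - 143) = 1/(-50579 - 143) = 1/(-50722) = -1/50722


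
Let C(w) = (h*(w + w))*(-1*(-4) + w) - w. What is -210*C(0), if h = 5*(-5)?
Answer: 0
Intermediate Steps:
h = -25
C(w) = -w - 50*w*(4 + w) (C(w) = (-25*(w + w))*(-1*(-4) + w) - w = (-50*w)*(4 + w) - w = -50*w*(4 + w) - w = -w - 50*w*(4 + w))
-210*C(0) = -(-210)*0*(201 + 50*0) = -(-210)*0*(201 + 0) = -(-210)*0*201 = -210*0 = 0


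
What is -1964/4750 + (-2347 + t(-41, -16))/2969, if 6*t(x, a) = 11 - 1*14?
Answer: -16981741/14102750 ≈ -1.2041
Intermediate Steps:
t(x, a) = -1/2 (t(x, a) = (11 - 1*14)/6 = (11 - 14)/6 = (1/6)*(-3) = -1/2)
-1964/4750 + (-2347 + t(-41, -16))/2969 = -1964/4750 + (-2347 - 1/2)/2969 = -1964*1/4750 - 4695/2*1/2969 = -982/2375 - 4695/5938 = -16981741/14102750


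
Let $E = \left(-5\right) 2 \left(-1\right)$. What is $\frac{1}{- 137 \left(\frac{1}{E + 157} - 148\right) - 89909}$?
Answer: $- \frac{167}{11628848} \approx -1.4361 \cdot 10^{-5}$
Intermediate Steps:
$E = 10$ ($E = \left(-10\right) \left(-1\right) = 10$)
$\frac{1}{- 137 \left(\frac{1}{E + 157} - 148\right) - 89909} = \frac{1}{- 137 \left(\frac{1}{10 + 157} - 148\right) - 89909} = \frac{1}{- 137 \left(\frac{1}{167} - 148\right) - 89909} = \frac{1}{\left(-137\right) \left(- \frac{24715}{167}\right) - 89909} = \frac{1}{\frac{3385955}{167} - 89909} = \frac{1}{- \frac{11628848}{167}} = - \frac{167}{11628848}$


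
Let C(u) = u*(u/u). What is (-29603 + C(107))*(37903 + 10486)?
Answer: -1427281944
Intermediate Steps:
C(u) = u (C(u) = u*1 = u)
(-29603 + C(107))*(37903 + 10486) = (-29603 + 107)*(37903 + 10486) = -29496*48389 = -1427281944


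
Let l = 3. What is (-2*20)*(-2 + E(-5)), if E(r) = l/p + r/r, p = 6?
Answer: 20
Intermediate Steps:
E(r) = 3/2 (E(r) = 3/6 + r/r = 3*(⅙) + 1 = ½ + 1 = 3/2)
(-2*20)*(-2 + E(-5)) = (-2*20)*(-2 + 3/2) = -40*(-½) = 20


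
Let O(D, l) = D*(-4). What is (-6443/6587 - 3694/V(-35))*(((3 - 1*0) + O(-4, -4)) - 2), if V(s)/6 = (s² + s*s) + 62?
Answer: -1032250829/49639632 ≈ -20.795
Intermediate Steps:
O(D, l) = -4*D
V(s) = 372 + 12*s² (V(s) = 6*((s² + s*s) + 62) = 6*((s² + s²) + 62) = 6*(2*s² + 62) = 6*(62 + 2*s²) = 372 + 12*s²)
(-6443/6587 - 3694/V(-35))*(((3 - 1*0) + O(-4, -4)) - 2) = (-6443/6587 - 3694/(372 + 12*(-35)²))*(((3 - 1*0) - 4*(-4)) - 2) = (-6443*1/6587 - 3694/(372 + 12*1225))*(((3 + 0) + 16) - 2) = (-6443/6587 - 3694/(372 + 14700))*((3 + 16) - 2) = (-6443/6587 - 3694/15072)*(19 - 2) = (-6443/6587 - 3694*1/15072)*17 = (-6443/6587 - 1847/7536)*17 = -60720637/49639632*17 = -1032250829/49639632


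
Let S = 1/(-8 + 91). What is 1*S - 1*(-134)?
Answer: 11123/83 ≈ 134.01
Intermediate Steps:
S = 1/83 ≈ 0.012048
1*S - 1*(-134) = 1*(1/83) - 1*(-134) = 1/83 + 134 = 11123/83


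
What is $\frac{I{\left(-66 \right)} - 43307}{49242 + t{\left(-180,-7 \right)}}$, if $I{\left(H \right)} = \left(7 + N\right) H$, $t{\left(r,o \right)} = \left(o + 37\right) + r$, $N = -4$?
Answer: $- \frac{43505}{49092} \approx -0.88619$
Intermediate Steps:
$t{\left(r,o \right)} = 37 + o + r$ ($t{\left(r,o \right)} = \left(37 + o\right) + r = 37 + o + r$)
$I{\left(H \right)} = 3 H$ ($I{\left(H \right)} = \left(7 - 4\right) H = 3 H$)
$\frac{I{\left(-66 \right)} - 43307}{49242 + t{\left(-180,-7 \right)}} = \frac{3 \left(-66\right) - 43307}{49242 - 150} = \frac{-198 - 43307}{49242 - 150} = - \frac{43505}{49092}$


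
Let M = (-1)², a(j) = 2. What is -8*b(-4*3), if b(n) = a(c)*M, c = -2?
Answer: -16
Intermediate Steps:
M = 1
b(n) = 2 (b(n) = 2*1 = 2)
-8*b(-4*3) = -8*2 = -16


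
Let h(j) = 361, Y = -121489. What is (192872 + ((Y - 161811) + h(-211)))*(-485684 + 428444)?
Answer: 5155435080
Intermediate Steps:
(192872 + ((Y - 161811) + h(-211)))*(-485684 + 428444) = (192872 + ((-121489 - 161811) + 361))*(-485684 + 428444) = (192872 + (-283300 + 361))*(-57240) = (192872 - 282939)*(-57240) = -90067*(-57240) = 5155435080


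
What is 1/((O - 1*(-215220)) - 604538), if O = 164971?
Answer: -1/224347 ≈ -4.4574e-6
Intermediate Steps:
1/((O - 1*(-215220)) - 604538) = 1/((164971 - 1*(-215220)) - 604538) = 1/((164971 + 215220) - 604538) = 1/(380191 - 604538) = 1/(-224347) = -1/224347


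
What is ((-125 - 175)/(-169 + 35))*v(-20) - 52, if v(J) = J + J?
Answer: -9484/67 ≈ -141.55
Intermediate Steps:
v(J) = 2*J
((-125 - 175)/(-169 + 35))*v(-20) - 52 = ((-125 - 175)/(-169 + 35))*(2*(-20)) - 52 = -300/(-134)*(-40) - 52 = -300*(-1/134)*(-40) - 52 = (150/67)*(-40) - 52 = -6000/67 - 52 = -9484/67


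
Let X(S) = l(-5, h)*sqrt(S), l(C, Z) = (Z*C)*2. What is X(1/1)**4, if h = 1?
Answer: 10000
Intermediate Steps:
l(C, Z) = 2*C*Z (l(C, Z) = (C*Z)*2 = 2*C*Z)
X(S) = -10*sqrt(S) (X(S) = (2*(-5)*1)*sqrt(S) = -10*sqrt(S))
X(1/1)**4 = (-10*sqrt(1/1))**4 = (-10*sqrt(1))**4 = (-10*1)**4 = (-10)**4 = 10000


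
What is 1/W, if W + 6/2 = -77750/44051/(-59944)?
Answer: -1320296572/3960850841 ≈ -0.33334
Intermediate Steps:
W = -3960850841/1320296572 (W = -3 - 77750/44051/(-59944) = -3 - 77750*1/44051*(-1/59944) = -3 - 77750/44051*(-1/59944) = -3 + 38875/1320296572 = -3960850841/1320296572 ≈ -3.0000)
1/W = 1/(-3960850841/1320296572) = -1320296572/3960850841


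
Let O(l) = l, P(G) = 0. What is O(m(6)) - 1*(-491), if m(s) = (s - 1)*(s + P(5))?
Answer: 521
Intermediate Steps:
m(s) = s*(-1 + s) (m(s) = (s - 1)*(s + 0) = (-1 + s)*s = s*(-1 + s))
O(m(6)) - 1*(-491) = 6*(-1 + 6) - 1*(-491) = 6*5 + 491 = 30 + 491 = 521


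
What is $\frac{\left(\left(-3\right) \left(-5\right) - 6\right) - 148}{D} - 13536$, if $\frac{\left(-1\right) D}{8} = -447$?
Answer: $- \frac{48404875}{3576} \approx -13536.0$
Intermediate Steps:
$D = 3576$ ($D = \left(-8\right) \left(-447\right) = 3576$)
$\frac{\left(\left(-3\right) \left(-5\right) - 6\right) - 148}{D} - 13536 = \frac{\left(\left(-3\right) \left(-5\right) - 6\right) - 148}{3576} - 13536 = \left(\left(15 - 6\right) - 148\right) \frac{1}{3576} - 13536 = \left(9 - 148\right) \frac{1}{3576} - 13536 = \left(-139\right) \frac{1}{3576} - 13536 = - \frac{139}{3576} - 13536 = - \frac{48404875}{3576}$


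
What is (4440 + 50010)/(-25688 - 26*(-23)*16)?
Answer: -5445/1612 ≈ -3.3778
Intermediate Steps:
(4440 + 50010)/(-25688 - 26*(-23)*16) = 54450/(-25688 + 598*16) = 54450/(-25688 + 9568) = 54450/(-16120) = 54450*(-1/16120) = -5445/1612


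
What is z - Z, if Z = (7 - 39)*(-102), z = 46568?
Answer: 43304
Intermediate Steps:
Z = 3264 (Z = -32*(-102) = 3264)
z - Z = 46568 - 1*3264 = 46568 - 3264 = 43304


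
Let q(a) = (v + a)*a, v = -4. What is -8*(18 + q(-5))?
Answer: -504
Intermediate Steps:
q(a) = a*(-4 + a) (q(a) = (-4 + a)*a = a*(-4 + a))
-8*(18 + q(-5)) = -8*(18 - 5*(-4 - 5)) = -8*(18 - 5*(-9)) = -8*(18 + 45) = -8*63 = -504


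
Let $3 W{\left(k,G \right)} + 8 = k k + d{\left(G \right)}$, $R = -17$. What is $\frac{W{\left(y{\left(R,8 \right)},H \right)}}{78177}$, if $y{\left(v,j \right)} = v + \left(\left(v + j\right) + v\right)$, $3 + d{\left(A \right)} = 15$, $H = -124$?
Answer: $\frac{1853}{234531} \approx 0.0079009$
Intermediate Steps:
$d{\left(A \right)} = 12$ ($d{\left(A \right)} = -3 + 15 = 12$)
$y{\left(v,j \right)} = j + 3 v$ ($y{\left(v,j \right)} = v + \left(\left(j + v\right) + v\right) = v + \left(j + 2 v\right) = j + 3 v$)
$W{\left(k,G \right)} = \frac{4}{3} + \frac{k^{2}}{3}$ ($W{\left(k,G \right)} = - \frac{8}{3} + \frac{k k + 12}{3} = - \frac{8}{3} + \frac{k^{2} + 12}{3} = - \frac{8}{3} + \frac{12 + k^{2}}{3} = - \frac{8}{3} + \left(4 + \frac{k^{2}}{3}\right) = \frac{4}{3} + \frac{k^{2}}{3}$)
$\frac{W{\left(y{\left(R,8 \right)},H \right)}}{78177} = \frac{\frac{4}{3} + \frac{\left(8 + 3 \left(-17\right)\right)^{2}}{3}}{78177} = \left(\frac{4}{3} + \frac{\left(8 - 51\right)^{2}}{3}\right) \frac{1}{78177} = \left(\frac{4}{3} + \frac{\left(-43\right)^{2}}{3}\right) \frac{1}{78177} = \left(\frac{4}{3} + \frac{1}{3} \cdot 1849\right) \frac{1}{78177} = \left(\frac{4}{3} + \frac{1849}{3}\right) \frac{1}{78177} = \frac{1853}{3} \cdot \frac{1}{78177} = \frac{1853}{234531}$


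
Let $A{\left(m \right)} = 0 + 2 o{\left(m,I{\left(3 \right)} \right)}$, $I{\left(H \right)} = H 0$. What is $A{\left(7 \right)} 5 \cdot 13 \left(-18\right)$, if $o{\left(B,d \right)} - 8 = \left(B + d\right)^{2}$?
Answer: $-133380$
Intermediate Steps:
$I{\left(H \right)} = 0$
$o{\left(B,d \right)} = 8 + \left(B + d\right)^{2}$
$A{\left(m \right)} = 16 + 2 m^{2}$ ($A{\left(m \right)} = 0 + 2 \left(8 + \left(m + 0\right)^{2}\right) = 0 + 2 \left(8 + m^{2}\right) = 0 + \left(16 + 2 m^{2}\right) = 16 + 2 m^{2}$)
$A{\left(7 \right)} 5 \cdot 13 \left(-18\right) = \left(16 + 2 \cdot 7^{2}\right) 5 \cdot 13 \left(-18\right) = \left(16 + 2 \cdot 49\right) 65 \left(-18\right) = \left(16 + 98\right) 65 \left(-18\right) = 114 \cdot 65 \left(-18\right) = 7410 \left(-18\right) = -133380$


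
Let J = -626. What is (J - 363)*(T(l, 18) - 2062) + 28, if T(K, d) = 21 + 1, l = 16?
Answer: 2017588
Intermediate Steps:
T(K, d) = 22
(J - 363)*(T(l, 18) - 2062) + 28 = (-626 - 363)*(22 - 2062) + 28 = -989*(-2040) + 28 = 2017560 + 28 = 2017588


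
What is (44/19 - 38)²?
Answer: 459684/361 ≈ 1273.4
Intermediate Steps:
(44/19 - 38)² = (-678/19)² = 459684/361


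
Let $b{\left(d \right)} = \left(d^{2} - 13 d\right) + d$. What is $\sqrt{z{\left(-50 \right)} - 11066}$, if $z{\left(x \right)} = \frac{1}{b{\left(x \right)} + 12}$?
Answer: $\frac{i \sqrt{26792290198}}{1556} \approx 105.2 i$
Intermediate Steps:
$b{\left(d \right)} = d^{2} - 12 d$
$z{\left(x \right)} = \frac{1}{12 + x \left(-12 + x\right)}$ ($z{\left(x \right)} = \frac{1}{x \left(-12 + x\right) + 12} = \frac{1}{12 + x \left(-12 + x\right)}$)
$\sqrt{z{\left(-50 \right)} - 11066} = \sqrt{\frac{1}{12 - 50 \left(-12 - 50\right)} - 11066} = \sqrt{\frac{1}{12 - -3100} - 11066} = \sqrt{\frac{1}{12 + 3100} - 11066} = \sqrt{\frac{1}{3112} - 11066} = \sqrt{- \frac{34437391}{3112}} = \frac{i \sqrt{26792290198}}{1556}$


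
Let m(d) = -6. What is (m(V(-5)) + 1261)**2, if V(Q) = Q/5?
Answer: 1575025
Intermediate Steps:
V(Q) = Q/5 (V(Q) = Q*(1/5) = Q/5)
(m(V(-5)) + 1261)**2 = (-6 + 1261)**2 = 1255**2 = 1575025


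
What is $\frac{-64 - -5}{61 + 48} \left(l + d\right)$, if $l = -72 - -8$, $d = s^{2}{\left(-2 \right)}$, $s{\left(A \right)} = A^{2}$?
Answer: $\frac{2832}{109} \approx 25.982$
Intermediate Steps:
$d = 16$ ($d = \left(\left(-2\right)^{2}\right)^{2} = 4^{2} = 16$)
$l = -64$ ($l = -72 + 8 = -64$)
$\frac{-64 - -5}{61 + 48} \left(l + d\right) = \frac{-64 - -5}{61 + 48} \left(-64 + 16\right) = \frac{-64 + \left(-20 + 25\right)}{109} \left(-48\right) = \left(-64 + 5\right) \frac{1}{109} \left(-48\right) = \left(-59\right) \frac{1}{109} \left(-48\right) = \left(- \frac{59}{109}\right) \left(-48\right) = \frac{2832}{109}$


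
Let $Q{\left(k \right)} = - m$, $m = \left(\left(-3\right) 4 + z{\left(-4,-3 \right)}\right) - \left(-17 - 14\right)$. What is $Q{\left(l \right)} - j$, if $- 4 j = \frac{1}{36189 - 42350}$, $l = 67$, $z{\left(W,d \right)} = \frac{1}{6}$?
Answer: $- \frac{1417033}{73932} \approx -19.167$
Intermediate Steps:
$z{\left(W,d \right)} = \frac{1}{6}$
$m = \frac{115}{6}$ ($m = \left(\left(-3\right) 4 + \frac{1}{6}\right) - \left(-17 - 14\right) = \left(-12 + \frac{1}{6}\right) - \left(-17 - 14\right) = - \frac{71}{6} - -31 = - \frac{71}{6} + 31 = \frac{115}{6} \approx 19.167$)
$Q{\left(k \right)} = - \frac{115}{6}$ ($Q{\left(k \right)} = \left(-1\right) \frac{115}{6} = - \frac{115}{6}$)
$j = \frac{1}{24644}$ ($j = - \frac{1}{4 \left(36189 - 42350\right)} = - \frac{1}{4 \left(-6161\right)} = \left(- \frac{1}{4}\right) \left(- \frac{1}{6161}\right) = \frac{1}{24644} \approx 4.0578 \cdot 10^{-5}$)
$Q{\left(l \right)} - j = - \frac{115}{6} - \frac{1}{24644} = - \frac{1417033}{73932}$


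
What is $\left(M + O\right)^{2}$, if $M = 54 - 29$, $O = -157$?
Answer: $17424$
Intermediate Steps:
$M = 25$
$\left(M + O\right)^{2} = \left(25 - 157\right)^{2} = \left(-132\right)^{2} = 17424$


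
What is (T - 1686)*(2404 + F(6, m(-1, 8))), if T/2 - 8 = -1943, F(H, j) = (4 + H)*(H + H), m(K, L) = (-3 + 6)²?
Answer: -14023344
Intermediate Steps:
m(K, L) = 9 (m(K, L) = 3² = 9)
F(H, j) = 2*H*(4 + H) (F(H, j) = (4 + H)*(2*H) = 2*H*(4 + H))
T = -3870 (T = 16 + 2*(-1943) = 16 - 3886 = -3870)
(T - 1686)*(2404 + F(6, m(-1, 8))) = (-3870 - 1686)*(2404 + 2*6*(4 + 6)) = -5556*(2404 + 2*6*10) = -5556*(2404 + 120) = -5556*2524 = -14023344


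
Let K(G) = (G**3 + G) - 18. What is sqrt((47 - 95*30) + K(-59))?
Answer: I*sqrt(208259) ≈ 456.35*I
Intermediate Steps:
K(G) = -18 + G + G**3 (K(G) = (G + G**3) - 18 = -18 + G + G**3)
sqrt((47 - 95*30) + K(-59)) = sqrt((47 - 95*30) + (-18 - 59 + (-59)**3)) = sqrt((47 - 2850) + (-18 - 59 - 205379)) = sqrt(-2803 - 205456) = sqrt(-208259) = I*sqrt(208259)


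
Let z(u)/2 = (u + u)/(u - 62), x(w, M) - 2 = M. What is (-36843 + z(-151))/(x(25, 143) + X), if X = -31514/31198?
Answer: -122404651045/478418874 ≈ -255.85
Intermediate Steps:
x(w, M) = 2 + M
X = -15757/15599 (X = -31514*1/31198 = -15757/15599 ≈ -1.0101)
z(u) = 4*u/(-62 + u) (z(u) = 2*((u + u)/(u - 62)) = 2*((2*u)/(-62 + u)) = 2*(2*u/(-62 + u)) = 4*u/(-62 + u))
(-36843 + z(-151))/(x(25, 143) + X) = (-36843 + 4*(-151)/(-62 - 151))/((2 + 143) - 15757/15599) = (-36843 + 4*(-151)/(-213))/(145 - 15757/15599) = (-36843 + 4*(-151)*(-1/213))/(2246098/15599) = (-36843 + 604/213)*(15599/2246098) = -7846955/213*15599/2246098 = -122404651045/478418874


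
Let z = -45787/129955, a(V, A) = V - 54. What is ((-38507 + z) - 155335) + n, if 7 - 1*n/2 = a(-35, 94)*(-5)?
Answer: -3614946211/18565 ≈ -1.9472e+5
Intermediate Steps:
a(V, A) = -54 + V
z = -6541/18565 (z = -45787*1/129955 = -6541/18565 ≈ -0.35233)
n = -876 (n = 14 - 2*(-54 - 35)*(-5) = 14 - (-178)*(-5) = 14 - 2*445 = 14 - 890 = -876)
((-38507 + z) - 155335) + n = ((-38507 - 6541/18565) - 155335) - 876 = (-714888996/18565 - 155335) - 876 = -3598683271/18565 - 876 = -3614946211/18565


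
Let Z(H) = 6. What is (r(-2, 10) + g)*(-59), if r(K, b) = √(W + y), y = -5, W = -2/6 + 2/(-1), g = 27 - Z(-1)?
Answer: -1239 - 59*I*√66/3 ≈ -1239.0 - 159.77*I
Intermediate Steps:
g = 21 (g = 27 - 1*6 = 27 - 6 = 21)
W = -7/3 (W = -2*⅙ + 2*(-1) = -⅓ - 2 = -7/3 ≈ -2.3333)
r(K, b) = I*√66/3 (r(K, b) = √(-7/3 - 5) = √(-22/3) = I*√66/3)
(r(-2, 10) + g)*(-59) = (I*√66/3 + 21)*(-59) = (21 + I*√66/3)*(-59) = -1239 - 59*I*√66/3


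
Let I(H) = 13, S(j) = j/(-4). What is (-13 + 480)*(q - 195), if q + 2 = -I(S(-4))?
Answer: -98070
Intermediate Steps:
S(j) = -j/4 (S(j) = j*(-¼) = -j/4)
q = -15 (q = -2 - 1*13 = -2 - 13 = -15)
(-13 + 480)*(q - 195) = (-13 + 480)*(-15 - 195) = 467*(-210) = -98070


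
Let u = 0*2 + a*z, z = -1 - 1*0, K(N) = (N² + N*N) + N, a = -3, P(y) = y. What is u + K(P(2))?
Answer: 13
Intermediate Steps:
K(N) = N + 2*N² (K(N) = (N² + N²) + N = 2*N² + N = N + 2*N²)
z = -1 (z = -1 + 0 = -1)
u = 3 (u = 0*2 - 3*(-1) = 0 + 3 = 3)
u + K(P(2)) = 3 + 2*(1 + 2*2) = 3 + 2*(1 + 4) = 3 + 2*5 = 3 + 10 = 13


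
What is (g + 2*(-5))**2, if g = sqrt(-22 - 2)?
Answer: 76 - 40*I*sqrt(6) ≈ 76.0 - 97.98*I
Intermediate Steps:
g = 2*I*sqrt(6) (g = sqrt(-24) = 2*I*sqrt(6) ≈ 4.899*I)
(g + 2*(-5))**2 = (2*I*sqrt(6) + 2*(-5))**2 = (2*I*sqrt(6) - 10)**2 = (-10 + 2*I*sqrt(6))**2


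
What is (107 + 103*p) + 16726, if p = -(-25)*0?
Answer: 16833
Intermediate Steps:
p = 0 (p = -5*0 = 0)
(107 + 103*p) + 16726 = (107 + 103*0) + 16726 = (107 + 0) + 16726 = 107 + 16726 = 16833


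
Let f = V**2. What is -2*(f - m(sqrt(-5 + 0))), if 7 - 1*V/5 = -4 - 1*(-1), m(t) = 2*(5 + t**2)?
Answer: -5000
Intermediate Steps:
m(t) = 10 + 2*t**2
V = 50 (V = 35 - 5*(-4 - 1*(-1)) = 35 - 5*(-4 + 1) = 35 - 5*(-3) = 35 + 15 = 50)
f = 2500 (f = 50**2 = 2500)
-2*(f - m(sqrt(-5 + 0))) = -2*(2500 - (10 + 2*(sqrt(-5 + 0))**2)) = -2*(2500 - (10 + 2*(sqrt(-5))**2)) = -2*(2500 - (10 + 2*(I*sqrt(5))**2)) = -2*(2500 - (10 + 2*(-5))) = -2*(2500 - (10 - 10)) = -2*(2500 - 1*0) = -2*(2500 + 0) = -2*2500 = -5000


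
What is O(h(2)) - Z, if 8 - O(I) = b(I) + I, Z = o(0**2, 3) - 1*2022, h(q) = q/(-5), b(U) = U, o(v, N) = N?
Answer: 10139/5 ≈ 2027.8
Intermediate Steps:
h(q) = -q/5 (h(q) = q*(-1/5) = -q/5)
Z = -2019 (Z = 3 - 1*2022 = 3 - 2022 = -2019)
O(I) = 8 - 2*I (O(I) = 8 - (I + I) = 8 - 2*I)
O(h(2)) - Z = (8 - (-2)*2/5) - 1*(-2019) = (8 - 2*(-2/5)) + 2019 = (8 + 4/5) + 2019 = 44/5 + 2019 = 10139/5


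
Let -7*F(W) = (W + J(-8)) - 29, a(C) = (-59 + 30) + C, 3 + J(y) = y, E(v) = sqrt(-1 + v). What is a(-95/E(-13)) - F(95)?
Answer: -148/7 + 95*I*sqrt(14)/14 ≈ -21.143 + 25.39*I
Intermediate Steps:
J(y) = -3 + y
a(C) = -29 + C
F(W) = 40/7 - W/7 (F(W) = -((W + (-3 - 8)) - 29)/7 = -((W - 11) - 29)/7 = -((-11 + W) - 29)/7 = -(-40 + W)/7 = 40/7 - W/7)
a(-95/E(-13)) - F(95) = (-29 - 95/sqrt(-1 - 13)) - (40/7 - 1/7*95) = (-29 - 95*(-I*sqrt(14)/14)) - (40/7 - 95/7) = (-29 - 95*(-I*sqrt(14)/14)) - 1*(-55/7) = (-29 - (-95)*I*sqrt(14)/14) + 55/7 = (-29 + 95*I*sqrt(14)/14) + 55/7 = -148/7 + 95*I*sqrt(14)/14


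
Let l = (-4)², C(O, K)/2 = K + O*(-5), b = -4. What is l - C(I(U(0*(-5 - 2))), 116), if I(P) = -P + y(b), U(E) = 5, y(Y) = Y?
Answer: -306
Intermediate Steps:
I(P) = -4 - P (I(P) = -P - 4 = -4 - P)
C(O, K) = -10*O + 2*K (C(O, K) = 2*(K + O*(-5)) = 2*(K - 5*O) = -10*O + 2*K)
l = 16
l - C(I(U(0*(-5 - 2))), 116) = 16 - (-10*(-4 - 1*5) + 2*116) = 16 - (-10*(-4 - 5) + 232) = 16 - (-10*(-9) + 232) = 16 - (90 + 232) = 16 - 1*322 = 16 - 322 = -306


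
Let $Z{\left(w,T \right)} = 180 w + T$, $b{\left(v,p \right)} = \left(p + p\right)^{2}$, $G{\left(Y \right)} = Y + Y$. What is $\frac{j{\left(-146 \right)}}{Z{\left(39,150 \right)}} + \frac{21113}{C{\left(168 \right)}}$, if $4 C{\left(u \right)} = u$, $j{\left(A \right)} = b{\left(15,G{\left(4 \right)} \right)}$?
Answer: $\frac{8410609}{16730} \approx 502.73$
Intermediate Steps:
$G{\left(Y \right)} = 2 Y$
$b{\left(v,p \right)} = 4 p^{2}$ ($b{\left(v,p \right)} = \left(2 p\right)^{2} = 4 p^{2}$)
$j{\left(A \right)} = 256$ ($j{\left(A \right)} = 4 \left(2 \cdot 4\right)^{2} = 4 \cdot 8^{2} = 4 \cdot 64 = 256$)
$Z{\left(w,T \right)} = T + 180 w$
$C{\left(u \right)} = \frac{u}{4}$
$\frac{j{\left(-146 \right)}}{Z{\left(39,150 \right)}} + \frac{21113}{C{\left(168 \right)}} = \frac{256}{150 + 180 \cdot 39} + \frac{21113}{\frac{1}{4} \cdot 168} = \frac{256}{150 + 7020} + \frac{21113}{42} = \frac{256}{7170} + 21113 \cdot \frac{1}{42} = 256 \cdot \frac{1}{7170} + \frac{21113}{42} = \frac{128}{3585} + \frac{21113}{42} = \frac{8410609}{16730}$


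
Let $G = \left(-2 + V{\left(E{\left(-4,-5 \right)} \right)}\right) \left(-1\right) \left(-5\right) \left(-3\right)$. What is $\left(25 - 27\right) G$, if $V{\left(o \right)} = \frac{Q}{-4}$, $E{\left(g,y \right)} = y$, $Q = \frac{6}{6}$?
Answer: $- \frac{135}{2} \approx -67.5$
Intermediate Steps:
$Q = 1$ ($Q = 6 \cdot \frac{1}{6} = 1$)
$V{\left(o \right)} = - \frac{1}{4}$ ($V{\left(o \right)} = 1 \frac{1}{-4} = 1 \left(- \frac{1}{4}\right) = - \frac{1}{4}$)
$G = \frac{135}{4}$ ($G = \left(-2 - \frac{1}{4}\right) \left(-1\right) \left(-5\right) \left(-3\right) = - \frac{9 \cdot 5 \left(-3\right)}{4} = \left(- \frac{9}{4}\right) \left(-15\right) = \frac{135}{4} \approx 33.75$)
$\left(25 - 27\right) G = \left(25 - 27\right) \frac{135}{4} = \left(-2\right) \frac{135}{4} = - \frac{135}{2}$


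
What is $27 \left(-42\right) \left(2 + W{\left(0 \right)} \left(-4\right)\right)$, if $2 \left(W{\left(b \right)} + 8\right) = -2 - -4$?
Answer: $-34020$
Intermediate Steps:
$W{\left(b \right)} = -7$ ($W{\left(b \right)} = -8 + \frac{-2 - -4}{2} = -8 + \frac{-2 + 4}{2} = -8 + \frac{1}{2} \cdot 2 = -8 + 1 = -7$)
$27 \left(-42\right) \left(2 + W{\left(0 \right)} \left(-4\right)\right) = 27 \left(-42\right) \left(2 - -28\right) = - 1134 \left(2 + 28\right) = \left(-1134\right) 30 = -34020$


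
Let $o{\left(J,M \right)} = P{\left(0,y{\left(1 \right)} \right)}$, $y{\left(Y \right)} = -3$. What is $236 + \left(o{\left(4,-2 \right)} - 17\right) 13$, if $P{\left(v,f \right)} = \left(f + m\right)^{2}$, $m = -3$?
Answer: $483$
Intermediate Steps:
$P{\left(v,f \right)} = \left(-3 + f\right)^{2}$ ($P{\left(v,f \right)} = \left(f - 3\right)^{2} = \left(-3 + f\right)^{2}$)
$o{\left(J,M \right)} = 36$ ($o{\left(J,M \right)} = \left(-3 - 3\right)^{2} = \left(-6\right)^{2} = 36$)
$236 + \left(o{\left(4,-2 \right)} - 17\right) 13 = 236 + \left(36 - 17\right) 13 = 236 + 19 \cdot 13 = 236 + 247 = 483$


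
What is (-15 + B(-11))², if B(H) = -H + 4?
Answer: 0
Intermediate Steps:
B(H) = 4 - H
(-15 + B(-11))² = (-15 + (4 - 1*(-11)))² = (-15 + (4 + 11))² = (-15 + 15)² = 0² = 0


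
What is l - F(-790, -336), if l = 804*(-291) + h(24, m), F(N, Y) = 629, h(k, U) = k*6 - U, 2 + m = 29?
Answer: -234476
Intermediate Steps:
m = 27 (m = -2 + 29 = 27)
h(k, U) = -U + 6*k (h(k, U) = 6*k - U = -U + 6*k)
l = -233847 (l = 804*(-291) + (-1*27 + 6*24) = -233964 + (-27 + 144) = -233964 + 117 = -233847)
l - F(-790, -336) = -233847 - 1*629 = -233847 - 629 = -234476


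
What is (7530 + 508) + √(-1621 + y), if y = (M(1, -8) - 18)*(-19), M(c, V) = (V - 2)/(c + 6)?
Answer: 8038 + I*√61341/7 ≈ 8038.0 + 35.382*I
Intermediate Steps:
M(c, V) = (-2 + V)/(6 + c)
y = 2584/7 (y = ((-2 - 8)/(6 + 1) - 18)*(-19) = (-10/7 - 18)*(-19) = -136/7*(-19) = 2584/7 ≈ 369.14)
(7530 + 508) + √(-1621 + y) = (7530 + 508) + √(-1621 + 2584/7) = 8038 + √(-8763/7) = 8038 + I*√61341/7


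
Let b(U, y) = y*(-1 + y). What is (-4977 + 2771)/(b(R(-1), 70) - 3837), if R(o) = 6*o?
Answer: -2206/993 ≈ -2.2215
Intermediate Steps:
(-4977 + 2771)/(b(R(-1), 70) - 3837) = (-4977 + 2771)/(70*(-1 + 70) - 3837) = -2206/(70*69 - 3837) = -2206/(4830 - 3837) = -2206/993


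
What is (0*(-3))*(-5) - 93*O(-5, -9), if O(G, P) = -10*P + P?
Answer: -7533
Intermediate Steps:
O(G, P) = -9*P
(0*(-3))*(-5) - 93*O(-5, -9) = (0*(-3))*(-5) - (-837)*(-9) = 0*(-5) - 93*81 = 0 - 7533 = -7533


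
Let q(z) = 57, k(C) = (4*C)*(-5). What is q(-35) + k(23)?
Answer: -403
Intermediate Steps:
k(C) = -20*C
q(-35) + k(23) = 57 - 20*23 = 57 - 460 = -403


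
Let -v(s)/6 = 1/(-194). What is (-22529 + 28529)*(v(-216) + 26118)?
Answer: 15200694000/97 ≈ 1.5671e+8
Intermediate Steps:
v(s) = 3/97 (v(s) = -6/(-194) = -6*(-1/194) = 3/97)
(-22529 + 28529)*(v(-216) + 26118) = (-22529 + 28529)*(3/97 + 26118) = 6000*(2533449/97) = 15200694000/97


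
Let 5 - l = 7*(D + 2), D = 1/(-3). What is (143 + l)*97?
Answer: 39673/3 ≈ 13224.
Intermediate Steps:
D = -⅓ ≈ -0.33333
l = -20/3 (l = 5 - 7*(-⅓ + 2) = 5 - 7*5/3 = 5 - 1*35/3 = 5 - 35/3 = -20/3 ≈ -6.6667)
(143 + l)*97 = (143 - 20/3)*97 = (409/3)*97 = 39673/3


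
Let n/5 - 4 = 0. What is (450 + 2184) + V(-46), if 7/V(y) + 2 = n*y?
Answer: 2428541/922 ≈ 2634.0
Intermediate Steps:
n = 20 (n = 20 + 5*0 = 20 + 0 = 20)
V(y) = 7/(-2 + 20*y)
(450 + 2184) + V(-46) = (450 + 2184) + 7/(2*(-1 + 10*(-46))) = 2634 + 7/(2*(-1 - 460)) = 2634 + (7/2)/(-461) = 2634 + (7/2)*(-1/461) = 2634 - 7/922 = 2428541/922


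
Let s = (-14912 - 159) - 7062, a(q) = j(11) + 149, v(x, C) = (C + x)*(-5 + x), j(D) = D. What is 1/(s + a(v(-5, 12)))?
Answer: -1/21973 ≈ -4.5510e-5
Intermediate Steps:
v(x, C) = (-5 + x)*(C + x)
a(q) = 160 (a(q) = 11 + 149 = 160)
s = -22133 (s = -15071 - 7062 = -22133)
1/(s + a(v(-5, 12))) = 1/(-22133 + 160) = 1/(-21973) = -1/21973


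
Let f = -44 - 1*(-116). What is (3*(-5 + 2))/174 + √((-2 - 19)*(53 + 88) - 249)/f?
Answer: -3/58 + I*√3210/72 ≈ -0.051724 + 0.7869*I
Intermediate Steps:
f = 72 (f = -44 + 116 = 72)
(3*(-5 + 2))/174 + √((-2 - 19)*(53 + 88) - 249)/f = (3*(-5 + 2))/174 + √((-2 - 19)*(53 + 88) - 249)/72 = (3*(-3))*(1/174) + √(-21*141 - 249)*(1/72) = -9*1/174 + √(-2961 - 249)*(1/72) = -3/58 + √(-3210)*(1/72) = -3/58 + (I*√3210)*(1/72) = -3/58 + I*√3210/72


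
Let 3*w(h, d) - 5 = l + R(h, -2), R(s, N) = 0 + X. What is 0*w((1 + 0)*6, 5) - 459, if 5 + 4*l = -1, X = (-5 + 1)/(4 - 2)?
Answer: -459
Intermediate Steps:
X = -2 (X = -4/2 = -4*½ = -2)
R(s, N) = -2 (R(s, N) = 0 - 2 = -2)
l = -3/2 (l = -5/4 + (¼)*(-1) = -5/4 - ¼ = -3/2 ≈ -1.5000)
w(h, d) = ½ (w(h, d) = 5/3 + (-3/2 - 2)/3 = 5/3 + (⅓)*(-7/2) = 5/3 - 7/6 = ½)
0*w((1 + 0)*6, 5) - 459 = 0*(½) - 459 = 0 - 459 = -459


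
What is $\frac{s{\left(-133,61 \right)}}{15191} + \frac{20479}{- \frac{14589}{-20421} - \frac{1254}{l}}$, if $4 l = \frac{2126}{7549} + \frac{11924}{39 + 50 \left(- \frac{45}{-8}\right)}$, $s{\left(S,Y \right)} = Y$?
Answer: $- \frac{128036039461651698942}{831496125816703303} \approx -153.98$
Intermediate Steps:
$l = \frac{181390255}{19340538}$ ($l = \frac{\frac{2126}{7549} + \frac{11924}{39 + 50 \left(- \frac{45}{-8}\right)}}{4} = \frac{2126 \cdot \frac{1}{7549} + \frac{11924}{39 + 50 \left(\left(-45\right) \left(- \frac{1}{8}\right)\right)}}{4} = \frac{\frac{2126}{7549} + \frac{11924}{39 + 50 \cdot \frac{45}{8}}}{4} = \frac{\frac{2126}{7549} + \frac{11924}{39 + \frac{1125}{4}}}{4} = \frac{\frac{2126}{7549} + \frac{11924}{\frac{1281}{4}}}{4} = \frac{\frac{2126}{7549} + 11924 \cdot \frac{4}{1281}}{4} = \frac{\frac{2126}{7549} + \frac{47696}{1281}}{4} = \frac{1}{4} \cdot \frac{362780510}{9670269} = \frac{181390255}{19340538} \approx 9.3788$)
$\frac{s{\left(-133,61 \right)}}{15191} + \frac{20479}{- \frac{14589}{-20421} - \frac{1254}{l}} = \frac{61}{15191} + \frac{20479}{- \frac{14589}{-20421} - \frac{1254}{\frac{181390255}{19340538}}} = 61 \cdot \frac{1}{15191} + \frac{20479}{\left(-14589\right) \left(- \frac{1}{20421}\right) - \frac{24253034652}{181390255}} = \frac{61}{15191} + \frac{20479}{\frac{1621}{2269} - \frac{24253034652}{181390255}} = \frac{61}{15191} + \frac{20479}{- \frac{54736102022033}{411574488595}} = \frac{61}{15191} + 20479 \left(- \frac{411574488595}{54736102022033}\right) = \frac{61}{15191} - \frac{8428633951937005}{54736102022033} = - \frac{128036039461651698942}{831496125816703303}$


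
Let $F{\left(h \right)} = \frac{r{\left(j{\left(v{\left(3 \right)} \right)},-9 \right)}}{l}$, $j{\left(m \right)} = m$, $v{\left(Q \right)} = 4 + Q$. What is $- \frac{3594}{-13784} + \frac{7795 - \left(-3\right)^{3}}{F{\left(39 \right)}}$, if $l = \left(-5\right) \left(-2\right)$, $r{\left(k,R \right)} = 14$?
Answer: $\frac{269558699}{48244} \approx 5587.4$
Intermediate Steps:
$l = 10$
$F{\left(h \right)} = \frac{7}{5}$ ($F{\left(h \right)} = \frac{14}{10} = 14 \cdot \frac{1}{10} = \frac{7}{5}$)
$- \frac{3594}{-13784} + \frac{7795 - \left(-3\right)^{3}}{F{\left(39 \right)}} = - \frac{3594}{-13784} + \frac{7795 - \left(-3\right)^{3}}{\frac{7}{5}} = \left(-3594\right) \left(- \frac{1}{13784}\right) + \left(7795 - -27\right) \frac{5}{7} = \frac{1797}{6892} + \left(7795 + 27\right) \frac{5}{7} = \frac{1797}{6892} + 7822 \cdot \frac{5}{7} = \frac{1797}{6892} + \frac{39110}{7} = \frac{269558699}{48244}$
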